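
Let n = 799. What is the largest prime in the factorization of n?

47

799 = 17 · 47
47 is prime.
So 799 = 17 · 47; the largest prime factor is 47.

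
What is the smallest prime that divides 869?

11

869 is odd.
Digit sum 23, not divisible by 3.
Ends in 9: not divisible by 5.
7: 869 = 7·124 + 1
11: 869 = 11·79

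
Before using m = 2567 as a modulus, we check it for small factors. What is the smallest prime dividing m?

2567 is odd.
Digit sum 20, not divisible by 3.
Ends in 7: not divisible by 5.
7: 2567 = 7·366 + 5
11: 2567 = 11·233 + 4
13: 2567 = 13·197 + 6
17: 2567 = 17·151

17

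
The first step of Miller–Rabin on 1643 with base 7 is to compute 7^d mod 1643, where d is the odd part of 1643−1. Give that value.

1643 − 1 = 1642 = 2^1 · 821, so d = 821.
7^1 ≡ 7 (mod 1643)
7^2 ≡ 7^2 = 49 ≡ 49 (mod 1643)
7^4 ≡ 49^2 = 2401 ≡ 758 (mod 1643)
7^8 ≡ 758^2 = 574564 ≡ 1157 (mod 1643)
7^16 ≡ 1157^2 = 1338649 ≡ 1247 (mod 1643)
7^32 ≡ 1247^2 = 1555009 ≡ 731 (mod 1643)
7^64 ≡ 731^2 = 534361 ≡ 386 (mod 1643)
7^128 ≡ 386^2 = 148996 ≡ 1126 (mod 1643)
7^256 ≡ 1126^2 = 1267876 ≡ 1123 (mod 1643)
7^512 ≡ 1123^2 = 1261129 ≡ 948 (mod 1643)
821 = 512 + 256 + 32 + 16 + 4 + 1 in binary powers of 2.
So 7^821 ≡ 948 · 1123 · 731 · 1247 · 758 · 7 ≡ 640 (mod 1643).
Squaring chain: 640; never reaches −1, so base 7 is a Miller–Rabin witness that 1643 is composite.

640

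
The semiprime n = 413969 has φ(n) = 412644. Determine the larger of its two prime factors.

823

φ(n) = (p−1)(q−1) = n − (p+q) + 1, so p + q = 413969 − 412644 + 1 = 1326.
p and q are the roots of t² − 1326t + 413969 = 0.
Discriminant: 1326² − 4·413969 = 1758276 − 1655876 = 102400; √102400 = 320.
q = (1326 − 320)/2 = 503, p = (1326 + 320)/2 = 823.
Check: 503 · 823 = 413969.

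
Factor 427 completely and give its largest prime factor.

427 = 7 · 61
61 is prime.
So 427 = 7 · 61; the largest prime factor is 61.

61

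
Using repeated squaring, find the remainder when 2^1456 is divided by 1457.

2^1 ≡ 2 (mod 1457)
2^2 ≡ 2^2 = 4 ≡ 4 (mod 1457)
2^4 ≡ 4^2 = 16 ≡ 16 (mod 1457)
2^8 ≡ 16^2 = 256 ≡ 256 (mod 1457)
2^16 ≡ 256^2 = 65536 ≡ 1428 (mod 1457)
2^32 ≡ 1428^2 = 2039184 ≡ 841 (mod 1457)
2^64 ≡ 841^2 = 707281 ≡ 636 (mod 1457)
2^128 ≡ 636^2 = 404496 ≡ 907 (mod 1457)
2^256 ≡ 907^2 = 822649 ≡ 901 (mod 1457)
2^512 ≡ 901^2 = 811801 ≡ 252 (mod 1457)
2^1024 ≡ 252^2 = 63504 ≡ 853 (mod 1457)
1456 = 1024 + 256 + 128 + 32 + 16 in binary powers of 2.
So 2^1456 ≡ 853 · 901 · 907 · 841 · 1428 ≡ 1397 (mod 1457).
Since 1397 ≠ 1, base 2 is a Fermat witness: 1457 is composite.

1397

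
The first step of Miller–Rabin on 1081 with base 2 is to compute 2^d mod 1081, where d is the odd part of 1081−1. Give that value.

100

1081 − 1 = 1080 = 2^3 · 135, so d = 135.
2^1 ≡ 2 (mod 1081)
2^2 ≡ 2^2 = 4 ≡ 4 (mod 1081)
2^4 ≡ 4^2 = 16 ≡ 16 (mod 1081)
2^8 ≡ 16^2 = 256 ≡ 256 (mod 1081)
2^16 ≡ 256^2 = 65536 ≡ 676 (mod 1081)
2^32 ≡ 676^2 = 456976 ≡ 794 (mod 1081)
2^64 ≡ 794^2 = 630436 ≡ 213 (mod 1081)
2^128 ≡ 213^2 = 45369 ≡ 1048 (mod 1081)
135 = 128 + 4 + 2 + 1 in binary powers of 2.
So 2^135 ≡ 1048 · 16 · 4 · 2 ≡ 100 (mod 1081).
Squaring chain: 100 → 271 → 1014; never reaches −1, so base 2 is a Miller–Rabin witness that 1081 is composite.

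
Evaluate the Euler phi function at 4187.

4056

Factor: 4187 = 53 · 79.
φ(4187) = (53−1) · (79−1) = 52 · 78 = 4056.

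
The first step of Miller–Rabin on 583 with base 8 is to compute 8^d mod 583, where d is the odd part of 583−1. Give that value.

583 − 1 = 582 = 2^1 · 291, so d = 291.
8^1 ≡ 8 (mod 583)
8^2 ≡ 8^2 = 64 ≡ 64 (mod 583)
8^4 ≡ 64^2 = 4096 ≡ 15 (mod 583)
8^8 ≡ 15^2 = 225 ≡ 225 (mod 583)
8^16 ≡ 225^2 = 50625 ≡ 487 (mod 583)
8^32 ≡ 487^2 = 237169 ≡ 471 (mod 583)
8^64 ≡ 471^2 = 221841 ≡ 301 (mod 583)
8^128 ≡ 301^2 = 90601 ≡ 236 (mod 583)
8^256 ≡ 236^2 = 55696 ≡ 311 (mod 583)
291 = 256 + 32 + 2 + 1 in binary powers of 2.
So 8^291 ≡ 311 · 471 · 64 · 8 ≡ 569 (mod 583).
Squaring chain: 569; never reaches −1, so base 8 is a Miller–Rabin witness that 583 is composite.

569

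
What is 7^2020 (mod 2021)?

7^1 ≡ 7 (mod 2021)
7^2 ≡ 7^2 = 49 ≡ 49 (mod 2021)
7^4 ≡ 49^2 = 2401 ≡ 380 (mod 2021)
7^8 ≡ 380^2 = 144400 ≡ 909 (mod 2021)
7^16 ≡ 909^2 = 826281 ≡ 1713 (mod 2021)
7^32 ≡ 1713^2 = 2934369 ≡ 1898 (mod 2021)
7^64 ≡ 1898^2 = 3602404 ≡ 982 (mod 2021)
7^128 ≡ 982^2 = 964324 ≡ 307 (mod 2021)
7^256 ≡ 307^2 = 94249 ≡ 1283 (mod 2021)
7^512 ≡ 1283^2 = 1646089 ≡ 995 (mod 2021)
7^1024 ≡ 995^2 = 990025 ≡ 1756 (mod 2021)
2020 = 1024 + 512 + 256 + 128 + 64 + 32 + 4 in binary powers of 2.
So 7^2020 ≡ 1756 · 995 · 1283 · 307 · 982 · 1898 · 380 ≡ 294 (mod 2021).
Since 294 ≠ 1, base 7 is a Fermat witness: 2021 is composite.

294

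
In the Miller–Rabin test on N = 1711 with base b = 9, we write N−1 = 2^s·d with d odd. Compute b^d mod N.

1711 − 1 = 1710 = 2^1 · 855, so d = 855.
9^1 ≡ 9 (mod 1711)
9^2 ≡ 9^2 = 81 ≡ 81 (mod 1711)
9^4 ≡ 81^2 = 6561 ≡ 1428 (mod 1711)
9^8 ≡ 1428^2 = 2039184 ≡ 1383 (mod 1711)
9^16 ≡ 1383^2 = 1912689 ≡ 1502 (mod 1711)
9^32 ≡ 1502^2 = 2256004 ≡ 906 (mod 1711)
9^64 ≡ 906^2 = 820836 ≡ 1267 (mod 1711)
9^128 ≡ 1267^2 = 1605289 ≡ 371 (mod 1711)
9^256 ≡ 371^2 = 137641 ≡ 761 (mod 1711)
9^512 ≡ 761^2 = 579121 ≡ 803 (mod 1711)
855 = 512 + 256 + 64 + 16 + 4 + 2 + 1 in binary powers of 2.
So 9^855 ≡ 803 · 761 · 1267 · 1502 · 1428 · 81 · 9 ≡ 1082 (mod 1711).
Squaring chain: 1082; never reaches −1, so base 9 is a Miller–Rabin witness that 1711 is composite.

1082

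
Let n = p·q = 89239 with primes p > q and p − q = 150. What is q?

233

Since p = q + 150, we have 89239 = q(q + 150), so q² + 150q − 89239 = 0.
Discriminant: 150² + 4·89239 = 22500 + 356956 = 379456; √379456 = 616.
q = (−150 + 616)/2 = 233, and p = q + 150 = 383.
Check: 233 · 383 = 89239.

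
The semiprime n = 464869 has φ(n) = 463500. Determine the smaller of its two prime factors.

φ(n) = (p−1)(q−1) = n − (p+q) + 1, so p + q = 464869 − 463500 + 1 = 1370.
p and q are the roots of t² − 1370t + 464869 = 0.
Discriminant: 1370² − 4·464869 = 1876900 − 1859476 = 17424; √17424 = 132.
q = (1370 − 132)/2 = 619, p = (1370 + 132)/2 = 751.
Check: 619 · 751 = 464869.

619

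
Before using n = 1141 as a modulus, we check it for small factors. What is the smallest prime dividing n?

1141 is odd.
Digit sum 7, not divisible by 3.
Ends in 1: not divisible by 5.
7: 1141 = 7·163

7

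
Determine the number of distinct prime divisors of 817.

817 = 19 · 43
817 = 19 · 43, which has 2 distinct prime factors.

2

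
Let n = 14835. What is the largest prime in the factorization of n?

14835 = 3 · 4945
4945 = 5 · 989
989 = 23 · 43
43 is prime.
So 14835 = 3 · 5 · 23 · 43; the largest prime factor is 43.

43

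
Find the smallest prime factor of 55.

5

55 is odd.
Digit sum 10, not divisible by 3.
Ends in 5: divisible by 5.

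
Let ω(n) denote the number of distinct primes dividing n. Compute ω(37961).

4

37961 = 7 · 5423
5423 = 11 · 493
493 = 17 · 29
37961 = 7 · 11 · 17 · 29, which has 4 distinct prime factors.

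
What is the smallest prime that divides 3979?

3979 is odd.
Digit sum 28, not divisible by 3.
Ends in 9: not divisible by 5.
7: 3979 = 7·568 + 3
11: 3979 = 11·361 + 8
13: 3979 = 13·306 + 1
17: 3979 = 17·234 + 1
19: 3979 = 19·209 + 8
23: 3979 = 23·173

23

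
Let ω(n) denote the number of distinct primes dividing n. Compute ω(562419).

5

562419 = 3^2 · 62491
62491 = 11 · 5681
5681 = 13 · 437
437 = 19 · 23
562419 = 3^2 · 11 · 13 · 19 · 23, which has 5 distinct prime factors.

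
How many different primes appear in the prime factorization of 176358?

6

176358 = 2 · 88179
88179 = 3 · 29393
29393 = 7 · 4199
4199 = 13 · 323
323 = 17 · 19
176358 = 2 · 3 · 7 · 13 · 17 · 19, which has 6 distinct prime factors.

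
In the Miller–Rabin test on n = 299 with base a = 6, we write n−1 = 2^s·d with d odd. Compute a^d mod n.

288

299 − 1 = 298 = 2^1 · 149, so d = 149.
6^1 ≡ 6 (mod 299)
6^2 ≡ 6^2 = 36 ≡ 36 (mod 299)
6^4 ≡ 36^2 = 1296 ≡ 100 (mod 299)
6^8 ≡ 100^2 = 10000 ≡ 133 (mod 299)
6^16 ≡ 133^2 = 17689 ≡ 48 (mod 299)
6^32 ≡ 48^2 = 2304 ≡ 211 (mod 299)
6^64 ≡ 211^2 = 44521 ≡ 269 (mod 299)
6^128 ≡ 269^2 = 72361 ≡ 3 (mod 299)
149 = 128 + 16 + 4 + 1 in binary powers of 2.
So 6^149 ≡ 3 · 48 · 100 · 6 ≡ 288 (mod 299).
Squaring chain: 288; never reaches −1, so base 6 is a Miller–Rabin witness that 299 is composite.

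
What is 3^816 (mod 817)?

121

3^1 ≡ 3 (mod 817)
3^2 ≡ 3^2 = 9 ≡ 9 (mod 817)
3^4 ≡ 9^2 = 81 ≡ 81 (mod 817)
3^8 ≡ 81^2 = 6561 ≡ 25 (mod 817)
3^16 ≡ 25^2 = 625 ≡ 625 (mod 817)
3^32 ≡ 625^2 = 390625 ≡ 99 (mod 817)
3^64 ≡ 99^2 = 9801 ≡ 814 (mod 817)
3^128 ≡ 814^2 = 662596 ≡ 9 (mod 817)
3^256 ≡ 9^2 = 81 ≡ 81 (mod 817)
3^512 ≡ 81^2 = 6561 ≡ 25 (mod 817)
816 = 512 + 256 + 32 + 16 in binary powers of 2.
So 3^816 ≡ 25 · 81 · 99 · 625 ≡ 121 (mod 817).
Since 121 ≠ 1, base 3 is a Fermat witness: 817 is composite.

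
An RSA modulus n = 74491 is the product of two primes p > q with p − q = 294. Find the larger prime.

457

Since p = q + 294, we have 74491 = q(q + 294), so q² + 294q − 74491 = 0.
Discriminant: 294² + 4·74491 = 86436 + 297964 = 384400; √384400 = 620.
q = (−294 + 620)/2 = 163, and p = q + 294 = 457.
Check: 163 · 457 = 74491.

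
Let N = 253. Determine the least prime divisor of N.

11

253 is odd.
Digit sum 10, not divisible by 3.
Ends in 3: not divisible by 5.
7: 253 = 7·36 + 1
11: 253 = 11·23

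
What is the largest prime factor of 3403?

83

3403 = 41 · 83
83 is prime.
So 3403 = 41 · 83; the largest prime factor is 83.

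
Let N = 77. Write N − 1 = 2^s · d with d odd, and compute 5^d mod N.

77 − 1 = 76 = 2^2 · 19, so d = 19.
5^1 ≡ 5 (mod 77)
5^2 ≡ 5^2 = 25 ≡ 25 (mod 77)
5^4 ≡ 25^2 = 625 ≡ 9 (mod 77)
5^8 ≡ 9^2 = 81 ≡ 4 (mod 77)
5^16 ≡ 4^2 = 16 ≡ 16 (mod 77)
19 = 16 + 2 + 1 in binary powers of 2.
So 5^19 ≡ 16 · 25 · 5 ≡ 75 (mod 77).
Squaring chain: 75 → 4; never reaches −1, so base 5 is a Miller–Rabin witness that 77 is composite.

75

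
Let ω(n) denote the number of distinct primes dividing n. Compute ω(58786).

5

58786 = 2 · 29393
29393 = 7 · 4199
4199 = 13 · 323
323 = 17 · 19
58786 = 2 · 7 · 13 · 17 · 19, which has 5 distinct prime factors.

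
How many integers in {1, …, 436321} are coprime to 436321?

Factor: 436321 = 43 · 73 · 139.
φ(436321) = (43−1) · (73−1) · (139−1) = 42 · 72 · 138 = 417312.

417312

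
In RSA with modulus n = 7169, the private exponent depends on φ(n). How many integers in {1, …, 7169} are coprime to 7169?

Factor: 7169 = 67 · 107.
φ(7169) = (67−1) · (107−1) = 66 · 106 = 6996.

6996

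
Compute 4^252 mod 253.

4^1 ≡ 4 (mod 253)
4^2 ≡ 4^2 = 16 ≡ 16 (mod 253)
4^4 ≡ 16^2 = 256 ≡ 3 (mod 253)
4^8 ≡ 3^2 = 9 ≡ 9 (mod 253)
4^16 ≡ 9^2 = 81 ≡ 81 (mod 253)
4^32 ≡ 81^2 = 6561 ≡ 236 (mod 253)
4^64 ≡ 236^2 = 55696 ≡ 36 (mod 253)
4^128 ≡ 36^2 = 1296 ≡ 31 (mod 253)
252 = 128 + 64 + 32 + 16 + 8 + 4 in binary powers of 2.
So 4^252 ≡ 31 · 36 · 236 · 81 · 9 · 3 ≡ 236 (mod 253).
Since 236 ≠ 1, base 4 is a Fermat witness: 253 is composite.

236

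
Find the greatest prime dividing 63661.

63661 = 13 · 4897
4897 = 59 · 83
83 is prime.
So 63661 = 13 · 59 · 83; the largest prime factor is 83.

83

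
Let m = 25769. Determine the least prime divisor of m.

73

25769 is odd.
Digit sum 29, not divisible by 3.
Ends in 9: not divisible by 5.
7: 25769 = 7·3681 + 2
11: 25769 = 11·2342 + 7
13: 25769 = 13·1982 + 3
17: 25769 = 17·1515 + 14
19: 25769 = 19·1356 + 5
23: 25769 = 23·1120 + 9
29: 25769 = 29·888 + 17
31: 25769 = 31·831 + 8
37: 25769 = 37·696 + 17
41: 25769 = 41·628 + 21
43: 25769 = 43·599 + 12
47: 25769 = 47·548 + 13
53: 25769 = 53·486 + 11
59: 25769 = 59·436 + 45
61: 25769 = 61·422 + 27
67: 25769 = 67·384 + 41
71: 25769 = 71·362 + 67
73: 25769 = 73·353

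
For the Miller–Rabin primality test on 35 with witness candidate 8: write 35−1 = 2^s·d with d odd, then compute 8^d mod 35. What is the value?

8

35 − 1 = 34 = 2^1 · 17, so d = 17.
8^1 ≡ 8 (mod 35)
8^2 ≡ 8^2 = 64 ≡ 29 (mod 35)
8^4 ≡ 29^2 = 841 ≡ 1 (mod 35)
8^8 ≡ 1^2 = 1 ≡ 1 (mod 35)
8^16 ≡ 1^2 = 1 ≡ 1 (mod 35)
17 = 16 + 1 in binary powers of 2.
So 8^17 ≡ 1 · 8 ≡ 8 (mod 35).
Squaring chain: 8; never reaches −1, so base 8 is a Miller–Rabin witness that 35 is composite.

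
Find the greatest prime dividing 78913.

78913 = 23 · 3431
3431 = 47 · 73
73 is prime.
So 78913 = 23 · 47 · 73; the largest prime factor is 73.

73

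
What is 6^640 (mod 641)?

1

6^1 ≡ 6 (mod 641)
6^2 ≡ 6^2 = 36 ≡ 36 (mod 641)
6^4 ≡ 36^2 = 1296 ≡ 14 (mod 641)
6^8 ≡ 14^2 = 196 ≡ 196 (mod 641)
6^16 ≡ 196^2 = 38416 ≡ 597 (mod 641)
6^32 ≡ 597^2 = 356409 ≡ 13 (mod 641)
6^64 ≡ 13^2 = 169 ≡ 169 (mod 641)
6^128 ≡ 169^2 = 28561 ≡ 357 (mod 641)
6^256 ≡ 357^2 = 127449 ≡ 531 (mod 641)
6^512 ≡ 531^2 = 281961 ≡ 562 (mod 641)
640 = 512 + 128 in binary powers of 2.
So 6^640 ≡ 562 · 357 ≡ 1 (mod 641).
Since the result is 1, base 6 gives no evidence that 641 is composite.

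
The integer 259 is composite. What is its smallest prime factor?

7

259 is odd.
Digit sum 16, not divisible by 3.
Ends in 9: not divisible by 5.
7: 259 = 7·37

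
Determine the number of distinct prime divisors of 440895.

440895 = 3 · 146965
146965 = 5 · 29393
29393 = 7 · 4199
4199 = 13 · 323
323 = 17 · 19
440895 = 3 · 5 · 7 · 13 · 17 · 19, which has 6 distinct prime factors.

6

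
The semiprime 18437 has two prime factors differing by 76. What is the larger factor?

Since p = q + 76, we have 18437 = q(q + 76), so q² + 76q − 18437 = 0.
Discriminant: 76² + 4·18437 = 5776 + 73748 = 79524; √79524 = 282.
q = (−76 + 282)/2 = 103, and p = q + 76 = 179.
Check: 103 · 179 = 18437.

179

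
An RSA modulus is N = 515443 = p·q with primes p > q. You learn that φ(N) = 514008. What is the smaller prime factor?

φ(n) = (p−1)(q−1) = n − (p+q) + 1, so p + q = 515443 − 514008 + 1 = 1436.
p and q are the roots of t² − 1436t + 515443 = 0.
Discriminant: 1436² − 4·515443 = 2062096 − 2061772 = 324; √324 = 18.
q = (1436 − 18)/2 = 709, p = (1436 + 18)/2 = 727.
Check: 709 · 727 = 515443.

709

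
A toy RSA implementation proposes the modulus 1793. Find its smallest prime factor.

1793 is odd.
Digit sum 20, not divisible by 3.
Ends in 3: not divisible by 5.
7: 1793 = 7·256 + 1
11: 1793 = 11·163

11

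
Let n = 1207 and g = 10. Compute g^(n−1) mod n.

10^1 ≡ 10 (mod 1207)
10^2 ≡ 10^2 = 100 ≡ 100 (mod 1207)
10^4 ≡ 100^2 = 10000 ≡ 344 (mod 1207)
10^8 ≡ 344^2 = 118336 ≡ 50 (mod 1207)
10^16 ≡ 50^2 = 2500 ≡ 86 (mod 1207)
10^32 ≡ 86^2 = 7396 ≡ 154 (mod 1207)
10^64 ≡ 154^2 = 23716 ≡ 783 (mod 1207)
10^128 ≡ 783^2 = 613089 ≡ 1140 (mod 1207)
10^256 ≡ 1140^2 = 1299600 ≡ 868 (mod 1207)
10^512 ≡ 868^2 = 753424 ≡ 256 (mod 1207)
10^1024 ≡ 256^2 = 65536 ≡ 358 (mod 1207)
1206 = 1024 + 128 + 32 + 16 + 4 + 2 in binary powers of 2.
So 10^1206 ≡ 358 · 1140 · 154 · 86 · 344 · 100 ≡ 1080 (mod 1207).
Since 1080 ≠ 1, base 10 is a Fermat witness: 1207 is composite.

1080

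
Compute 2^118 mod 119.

30

2^1 ≡ 2 (mod 119)
2^2 ≡ 2^2 = 4 ≡ 4 (mod 119)
2^4 ≡ 4^2 = 16 ≡ 16 (mod 119)
2^8 ≡ 16^2 = 256 ≡ 18 (mod 119)
2^16 ≡ 18^2 = 324 ≡ 86 (mod 119)
2^32 ≡ 86^2 = 7396 ≡ 18 (mod 119)
2^64 ≡ 18^2 = 324 ≡ 86 (mod 119)
118 = 64 + 32 + 16 + 4 + 2 in binary powers of 2.
So 2^118 ≡ 86 · 18 · 86 · 16 · 4 ≡ 30 (mod 119).
Since 30 ≠ 1, base 2 is a Fermat witness: 119 is composite.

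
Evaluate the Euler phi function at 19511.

19224

Factor: 19511 = 109 · 179.
φ(19511) = (109−1) · (179−1) = 108 · 178 = 19224.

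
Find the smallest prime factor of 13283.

37

13283 is odd.
Digit sum 17, not divisible by 3.
Ends in 3: not divisible by 5.
7: 13283 = 7·1897 + 4
11: 13283 = 11·1207 + 6
13: 13283 = 13·1021 + 10
17: 13283 = 17·781 + 6
19: 13283 = 19·699 + 2
23: 13283 = 23·577 + 12
29: 13283 = 29·458 + 1
31: 13283 = 31·428 + 15
37: 13283 = 37·359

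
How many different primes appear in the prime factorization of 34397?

34397 = 11 · 3127
3127 = 53 · 59
34397 = 11 · 53 · 59, which has 3 distinct prime factors.

3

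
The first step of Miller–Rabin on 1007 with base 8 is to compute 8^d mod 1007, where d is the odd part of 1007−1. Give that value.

1007 − 1 = 1006 = 2^1 · 503, so d = 503.
8^1 ≡ 8 (mod 1007)
8^2 ≡ 8^2 = 64 ≡ 64 (mod 1007)
8^4 ≡ 64^2 = 4096 ≡ 68 (mod 1007)
8^8 ≡ 68^2 = 4624 ≡ 596 (mod 1007)
8^16 ≡ 596^2 = 355216 ≡ 752 (mod 1007)
8^32 ≡ 752^2 = 565504 ≡ 577 (mod 1007)
8^64 ≡ 577^2 = 332929 ≡ 619 (mod 1007)
8^128 ≡ 619^2 = 383161 ≡ 501 (mod 1007)
8^256 ≡ 501^2 = 251001 ≡ 258 (mod 1007)
503 = 256 + 128 + 64 + 32 + 16 + 4 + 2 + 1 in binary powers of 2.
So 8^503 ≡ 258 · 501 · 619 · 577 · 752 · 68 · 64 · 8 ≡ 373 (mod 1007).
Squaring chain: 373; never reaches −1, so base 8 is a Miller–Rabin witness that 1007 is composite.

373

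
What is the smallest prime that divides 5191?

29

5191 is odd.
Digit sum 16, not divisible by 3.
Ends in 1: not divisible by 5.
7: 5191 = 7·741 + 4
11: 5191 = 11·471 + 10
13: 5191 = 13·399 + 4
17: 5191 = 17·305 + 6
19: 5191 = 19·273 + 4
23: 5191 = 23·225 + 16
29: 5191 = 29·179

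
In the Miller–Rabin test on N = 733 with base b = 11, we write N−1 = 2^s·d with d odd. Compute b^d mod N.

733 − 1 = 732 = 2^2 · 183, so d = 183.
11^1 ≡ 11 (mod 733)
11^2 ≡ 11^2 = 121 ≡ 121 (mod 733)
11^4 ≡ 121^2 = 14641 ≡ 714 (mod 733)
11^8 ≡ 714^2 = 509796 ≡ 361 (mod 733)
11^16 ≡ 361^2 = 130321 ≡ 580 (mod 733)
11^32 ≡ 580^2 = 336400 ≡ 686 (mod 733)
11^64 ≡ 686^2 = 470596 ≡ 10 (mod 733)
11^128 ≡ 10^2 = 100 ≡ 100 (mod 733)
183 = 128 + 32 + 16 + 4 + 2 + 1 in binary powers of 2.
So 11^183 ≡ 100 · 686 · 580 · 714 · 121 · 11 ≡ 353 (mod 733).
Squaring chain: 353 → 732; reaches −1, so base 11 does not prove 733 composite.

353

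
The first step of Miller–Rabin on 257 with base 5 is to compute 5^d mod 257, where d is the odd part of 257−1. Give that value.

5

257 − 1 = 256 = 2^8 · 1, so d = 1.
5^1 ≡ 5 (mod 257)
1 = 1 in binary powers of 2.
So 5^1 ≡ 5 ≡ 5 (mod 257).
Squaring chain: 5 → 25 → 111 → 242 → 225 → 253 → 16 → 256; reaches −1, so base 5 does not prove 257 composite.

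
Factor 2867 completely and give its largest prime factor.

61

2867 = 47 · 61
61 is prime.
So 2867 = 47 · 61; the largest prime factor is 61.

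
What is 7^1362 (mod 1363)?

545

7^1 ≡ 7 (mod 1363)
7^2 ≡ 7^2 = 49 ≡ 49 (mod 1363)
7^4 ≡ 49^2 = 2401 ≡ 1038 (mod 1363)
7^8 ≡ 1038^2 = 1077444 ≡ 674 (mod 1363)
7^16 ≡ 674^2 = 454276 ≡ 397 (mod 1363)
7^32 ≡ 397^2 = 157609 ≡ 864 (mod 1363)
7^64 ≡ 864^2 = 746496 ≡ 935 (mod 1363)
7^128 ≡ 935^2 = 874225 ≡ 542 (mod 1363)
7^256 ≡ 542^2 = 293764 ≡ 719 (mod 1363)
7^512 ≡ 719^2 = 516961 ≡ 384 (mod 1363)
7^1024 ≡ 384^2 = 147456 ≡ 252 (mod 1363)
1362 = 1024 + 256 + 64 + 16 + 2 in binary powers of 2.
So 7^1362 ≡ 252 · 719 · 935 · 397 · 49 ≡ 545 (mod 1363).
Since 545 ≠ 1, base 7 is a Fermat witness: 1363 is composite.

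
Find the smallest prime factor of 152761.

152761 is odd.
Digit sum 22, not divisible by 3.
Ends in 1: not divisible by 5.
7: 152761 = 7·21823

7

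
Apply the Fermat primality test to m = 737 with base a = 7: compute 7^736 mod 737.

301

7^1 ≡ 7 (mod 737)
7^2 ≡ 7^2 = 49 ≡ 49 (mod 737)
7^4 ≡ 49^2 = 2401 ≡ 190 (mod 737)
7^8 ≡ 190^2 = 36100 ≡ 724 (mod 737)
7^16 ≡ 724^2 = 524176 ≡ 169 (mod 737)
7^32 ≡ 169^2 = 28561 ≡ 555 (mod 737)
7^64 ≡ 555^2 = 308025 ≡ 696 (mod 737)
7^128 ≡ 696^2 = 484416 ≡ 207 (mod 737)
7^256 ≡ 207^2 = 42849 ≡ 103 (mod 737)
7^512 ≡ 103^2 = 10609 ≡ 291 (mod 737)
736 = 512 + 128 + 64 + 32 in binary powers of 2.
So 7^736 ≡ 291 · 207 · 696 · 555 ≡ 301 (mod 737).
Since 301 ≠ 1, base 7 is a Fermat witness: 737 is composite.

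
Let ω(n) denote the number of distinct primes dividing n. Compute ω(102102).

102102 = 2 · 51051
51051 = 3 · 17017
17017 = 7 · 2431
2431 = 11 · 221
221 = 13 · 17
102102 = 2 · 3 · 7 · 11 · 13 · 17, which has 6 distinct prime factors.

6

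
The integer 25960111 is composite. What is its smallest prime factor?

79

25960111 is odd.
Digit sum 25, not divisible by 3.
Ends in 1: not divisible by 5.
7: 25960111 = 7·3708587 + 2
11: 25960111 = 11·2360010 + 1
13: 25960111 = 13·1996931 + 8
17: 25960111 = 17·1527065 + 6
19: 25960111 = 19·1366321 + 12
23: 25960111 = 23·1128700 + 11
29: 25960111 = 29·895176 + 7
31: 25960111 = 31·837422 + 29
37: 25960111 = 37·701624 + 23
41: 25960111 = 41·633173 + 18
43: 25960111 = 43·603723 + 22
47: 25960111 = 47·552342 + 37
53: 25960111 = 53·489813 + 22
59: 25960111 = 59·440001 + 52
61: 25960111 = 61·425575 + 36
67: 25960111 = 67·387464 + 23
71: 25960111 = 71·365635 + 26
73: 25960111 = 73·355617 + 70
79: 25960111 = 79·328609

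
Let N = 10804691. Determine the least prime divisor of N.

83

10804691 is odd.
Digit sum 29, not divisible by 3.
Ends in 1: not divisible by 5.
7: 10804691 = 7·1543527 + 2
11: 10804691 = 11·982244 + 7
13: 10804691 = 13·831130 + 1
17: 10804691 = 17·635570 + 1
19: 10804691 = 19·568667 + 18
23: 10804691 = 23·469769 + 4
29: 10804691 = 29·372575 + 16
31: 10804691 = 31·348538 + 13
37: 10804691 = 37·292018 + 25
41: 10804691 = 41·263529 + 2
43: 10804691 = 43·251271 + 38
47: 10804691 = 47·229887 + 2
53: 10804691 = 53·203862 + 5
59: 10804691 = 59·183130 + 21
61: 10804691 = 61·177126 + 5
67: 10804691 = 67·161264 + 3
71: 10804691 = 71·152178 + 53
73: 10804691 = 73·148009 + 34
79: 10804691 = 79·136768 + 19
83: 10804691 = 83·130177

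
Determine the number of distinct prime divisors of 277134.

6

277134 = 2 · 138567
138567 = 3 · 46189
46189 = 11 · 4199
4199 = 13 · 323
323 = 17 · 19
277134 = 2 · 3 · 11 · 13 · 17 · 19, which has 6 distinct prime factors.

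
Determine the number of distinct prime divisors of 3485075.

3485075 = 5^2 · 139403
139403 = 11 · 12673
12673 = 19 · 667
667 = 23 · 29
3485075 = 5^2 · 11 · 19 · 23 · 29, which has 5 distinct prime factors.

5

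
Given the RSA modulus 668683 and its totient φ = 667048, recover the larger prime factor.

φ(n) = (p−1)(q−1) = n − (p+q) + 1, so p + q = 668683 − 667048 + 1 = 1636.
p and q are the roots of t² − 1636t + 668683 = 0.
Discriminant: 1636² − 4·668683 = 2676496 − 2674732 = 1764; √1764 = 42.
q = (1636 − 42)/2 = 797, p = (1636 + 42)/2 = 839.
Check: 797 · 839 = 668683.

839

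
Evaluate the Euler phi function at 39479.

Factor: 39479 = 11 · 37 · 97.
φ(39479) = (11−1) · (37−1) · (97−1) = 10 · 36 · 96 = 34560.

34560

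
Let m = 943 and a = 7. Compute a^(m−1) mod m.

7^1 ≡ 7 (mod 943)
7^2 ≡ 7^2 = 49 ≡ 49 (mod 943)
7^4 ≡ 49^2 = 2401 ≡ 515 (mod 943)
7^8 ≡ 515^2 = 265225 ≡ 242 (mod 943)
7^16 ≡ 242^2 = 58564 ≡ 98 (mod 943)
7^32 ≡ 98^2 = 9604 ≡ 174 (mod 943)
7^64 ≡ 174^2 = 30276 ≡ 100 (mod 943)
7^128 ≡ 100^2 = 10000 ≡ 570 (mod 943)
7^256 ≡ 570^2 = 324900 ≡ 508 (mod 943)
7^512 ≡ 508^2 = 258064 ≡ 625 (mod 943)
942 = 512 + 256 + 128 + 32 + 8 + 4 + 2 in binary powers of 2.
So 7^942 ≡ 625 · 508 · 570 · 174 · 242 · 515 · 49 ≡ 156 (mod 943).
Since 156 ≠ 1, base 7 is a Fermat witness: 943 is composite.

156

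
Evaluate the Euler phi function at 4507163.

4424896

Factor: 4507163 = 137 · 167 · 197.
φ(4507163) = (137−1) · (167−1) · (197−1) = 136 · 166 · 196 = 4424896.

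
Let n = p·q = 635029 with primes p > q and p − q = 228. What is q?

Since p = q + 228, we have 635029 = q(q + 228), so q² + 228q − 635029 = 0.
Discriminant: 228² + 4·635029 = 51984 + 2540116 = 2592100; √2592100 = 1610.
q = (−228 + 1610)/2 = 691, and p = q + 228 = 919.
Check: 691 · 919 = 635029.

691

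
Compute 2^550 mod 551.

245

2^1 ≡ 2 (mod 551)
2^2 ≡ 2^2 = 4 ≡ 4 (mod 551)
2^4 ≡ 4^2 = 16 ≡ 16 (mod 551)
2^8 ≡ 16^2 = 256 ≡ 256 (mod 551)
2^16 ≡ 256^2 = 65536 ≡ 518 (mod 551)
2^32 ≡ 518^2 = 268324 ≡ 538 (mod 551)
2^64 ≡ 538^2 = 289444 ≡ 169 (mod 551)
2^128 ≡ 169^2 = 28561 ≡ 460 (mod 551)
2^256 ≡ 460^2 = 211600 ≡ 16 (mod 551)
2^512 ≡ 16^2 = 256 ≡ 256 (mod 551)
550 = 512 + 32 + 4 + 2 in binary powers of 2.
So 2^550 ≡ 256 · 538 · 16 · 4 ≡ 245 (mod 551).
Since 245 ≠ 1, base 2 is a Fermat witness: 551 is composite.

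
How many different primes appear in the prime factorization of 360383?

3

360383 = 17^2 · 1247
1247 = 29 · 43
360383 = 17^2 · 29 · 43, which has 3 distinct prime factors.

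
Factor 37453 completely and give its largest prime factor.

37453 = 13 · 2881
2881 = 43 · 67
67 is prime.
So 37453 = 13 · 43 · 67; the largest prime factor is 67.

67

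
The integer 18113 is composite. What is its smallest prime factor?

59

18113 is odd.
Digit sum 14, not divisible by 3.
Ends in 3: not divisible by 5.
7: 18113 = 7·2587 + 4
11: 18113 = 11·1646 + 7
13: 18113 = 13·1393 + 4
17: 18113 = 17·1065 + 8
19: 18113 = 19·953 + 6
23: 18113 = 23·787 + 12
29: 18113 = 29·624 + 17
31: 18113 = 31·584 + 9
37: 18113 = 37·489 + 20
41: 18113 = 41·441 + 32
43: 18113 = 43·421 + 10
47: 18113 = 47·385 + 18
53: 18113 = 53·341 + 40
59: 18113 = 59·307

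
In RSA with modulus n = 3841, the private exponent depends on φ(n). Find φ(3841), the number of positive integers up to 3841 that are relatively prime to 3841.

3652

Factor: 3841 = 23 · 167.
φ(3841) = (23−1) · (167−1) = 22 · 166 = 3652.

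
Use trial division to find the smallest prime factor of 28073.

67

28073 is odd.
Digit sum 20, not divisible by 3.
Ends in 3: not divisible by 5.
7: 28073 = 7·4010 + 3
11: 28073 = 11·2552 + 1
13: 28073 = 13·2159 + 6
17: 28073 = 17·1651 + 6
19: 28073 = 19·1477 + 10
23: 28073 = 23·1220 + 13
29: 28073 = 29·968 + 1
31: 28073 = 31·905 + 18
37: 28073 = 37·758 + 27
41: 28073 = 41·684 + 29
43: 28073 = 43·652 + 37
47: 28073 = 47·597 + 14
53: 28073 = 53·529 + 36
59: 28073 = 59·475 + 48
61: 28073 = 61·460 + 13
67: 28073 = 67·419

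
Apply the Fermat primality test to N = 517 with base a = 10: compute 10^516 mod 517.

10^1 ≡ 10 (mod 517)
10^2 ≡ 10^2 = 100 ≡ 100 (mod 517)
10^4 ≡ 100^2 = 10000 ≡ 177 (mod 517)
10^8 ≡ 177^2 = 31329 ≡ 309 (mod 517)
10^16 ≡ 309^2 = 95481 ≡ 353 (mod 517)
10^32 ≡ 353^2 = 124609 ≡ 12 (mod 517)
10^64 ≡ 12^2 = 144 ≡ 144 (mod 517)
10^128 ≡ 144^2 = 20736 ≡ 56 (mod 517)
10^256 ≡ 56^2 = 3136 ≡ 34 (mod 517)
10^512 ≡ 34^2 = 1156 ≡ 122 (mod 517)
516 = 512 + 4 in binary powers of 2.
So 10^516 ≡ 122 · 177 ≡ 397 (mod 517).
Since 397 ≠ 1, base 10 is a Fermat witness: 517 is composite.

397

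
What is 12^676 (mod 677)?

12^1 ≡ 12 (mod 677)
12^2 ≡ 12^2 = 144 ≡ 144 (mod 677)
12^4 ≡ 144^2 = 20736 ≡ 426 (mod 677)
12^8 ≡ 426^2 = 181476 ≡ 40 (mod 677)
12^16 ≡ 40^2 = 1600 ≡ 246 (mod 677)
12^32 ≡ 246^2 = 60516 ≡ 263 (mod 677)
12^64 ≡ 263^2 = 69169 ≡ 115 (mod 677)
12^128 ≡ 115^2 = 13225 ≡ 362 (mod 677)
12^256 ≡ 362^2 = 131044 ≡ 383 (mod 677)
12^512 ≡ 383^2 = 146689 ≡ 457 (mod 677)
676 = 512 + 128 + 32 + 4 in binary powers of 2.
So 12^676 ≡ 457 · 362 · 263 · 426 ≡ 1 (mod 677).
Since the result is 1, base 12 gives no evidence that 677 is composite.

1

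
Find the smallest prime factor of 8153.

31

8153 is odd.
Digit sum 17, not divisible by 3.
Ends in 3: not divisible by 5.
7: 8153 = 7·1164 + 5
11: 8153 = 11·741 + 2
13: 8153 = 13·627 + 2
17: 8153 = 17·479 + 10
19: 8153 = 19·429 + 2
23: 8153 = 23·354 + 11
29: 8153 = 29·281 + 4
31: 8153 = 31·263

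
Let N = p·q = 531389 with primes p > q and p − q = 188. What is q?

Since p = q + 188, we have 531389 = q(q + 188), so q² + 188q − 531389 = 0.
Discriminant: 188² + 4·531389 = 35344 + 2125556 = 2160900; √2160900 = 1470.
q = (−188 + 1470)/2 = 641, and p = q + 188 = 829.
Check: 641 · 829 = 531389.

641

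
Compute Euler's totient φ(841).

Factor: 841 = 29^2.
φ(841) = 29^1·(29−1) = 812.

812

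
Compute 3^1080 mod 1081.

3^1 ≡ 3 (mod 1081)
3^2 ≡ 3^2 = 9 ≡ 9 (mod 1081)
3^4 ≡ 9^2 = 81 ≡ 81 (mod 1081)
3^8 ≡ 81^2 = 6561 ≡ 75 (mod 1081)
3^16 ≡ 75^2 = 5625 ≡ 220 (mod 1081)
3^32 ≡ 220^2 = 48400 ≡ 836 (mod 1081)
3^64 ≡ 836^2 = 698896 ≡ 570 (mod 1081)
3^128 ≡ 570^2 = 324900 ≡ 600 (mod 1081)
3^256 ≡ 600^2 = 360000 ≡ 27 (mod 1081)
3^512 ≡ 27^2 = 729 ≡ 729 (mod 1081)
3^1024 ≡ 729^2 = 531441 ≡ 670 (mod 1081)
1080 = 1024 + 32 + 16 + 8 in binary powers of 2.
So 3^1080 ≡ 670 · 836 · 220 · 75 ≡ 768 (mod 1081).
Since 768 ≠ 1, base 3 is a Fermat witness: 1081 is composite.

768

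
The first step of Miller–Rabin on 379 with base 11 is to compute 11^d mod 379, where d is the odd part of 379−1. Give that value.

378

379 − 1 = 378 = 2^1 · 189, so d = 189.
11^1 ≡ 11 (mod 379)
11^2 ≡ 11^2 = 121 ≡ 121 (mod 379)
11^4 ≡ 121^2 = 14641 ≡ 239 (mod 379)
11^8 ≡ 239^2 = 57121 ≡ 271 (mod 379)
11^16 ≡ 271^2 = 73441 ≡ 294 (mod 379)
11^32 ≡ 294^2 = 86436 ≡ 24 (mod 379)
11^64 ≡ 24^2 = 576 ≡ 197 (mod 379)
11^128 ≡ 197^2 = 38809 ≡ 151 (mod 379)
189 = 128 + 32 + 16 + 8 + 4 + 1 in binary powers of 2.
So 11^189 ≡ 151 · 24 · 294 · 271 · 239 · 11 ≡ 378 (mod 379).
Since 11^d ≡ 378 (mod 379), base 11 does not prove 379 composite.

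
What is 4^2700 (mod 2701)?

4^1 ≡ 4 (mod 2701)
4^2 ≡ 4^2 = 16 ≡ 16 (mod 2701)
4^4 ≡ 16^2 = 256 ≡ 256 (mod 2701)
4^8 ≡ 256^2 = 65536 ≡ 712 (mod 2701)
4^16 ≡ 712^2 = 506944 ≡ 1857 (mod 2701)
4^32 ≡ 1857^2 = 3448449 ≡ 1973 (mod 2701)
4^64 ≡ 1973^2 = 3892729 ≡ 588 (mod 2701)
4^128 ≡ 588^2 = 345744 ≡ 16 (mod 2701)
4^256 ≡ 16^2 = 256 ≡ 256 (mod 2701)
4^512 ≡ 256^2 = 65536 ≡ 712 (mod 2701)
4^1024 ≡ 712^2 = 506944 ≡ 1857 (mod 2701)
4^2048 ≡ 1857^2 = 3448449 ≡ 1973 (mod 2701)
2700 = 2048 + 512 + 128 + 8 + 4 in binary powers of 2.
So 4^2700 ≡ 1973 · 712 · 16 · 712 · 256 ≡ 1 (mod 2701).
Since the result is 1, base 4 gives no evidence that 2701 is composite.

1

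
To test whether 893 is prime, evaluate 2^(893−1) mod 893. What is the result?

777

2^1 ≡ 2 (mod 893)
2^2 ≡ 2^2 = 4 ≡ 4 (mod 893)
2^4 ≡ 4^2 = 16 ≡ 16 (mod 893)
2^8 ≡ 16^2 = 256 ≡ 256 (mod 893)
2^16 ≡ 256^2 = 65536 ≡ 347 (mod 893)
2^32 ≡ 347^2 = 120409 ≡ 747 (mod 893)
2^64 ≡ 747^2 = 558009 ≡ 777 (mod 893)
2^128 ≡ 777^2 = 603729 ≡ 61 (mod 893)
2^256 ≡ 61^2 = 3721 ≡ 149 (mod 893)
2^512 ≡ 149^2 = 22201 ≡ 769 (mod 893)
892 = 512 + 256 + 64 + 32 + 16 + 8 + 4 in binary powers of 2.
So 2^892 ≡ 769 · 149 · 777 · 747 · 347 · 256 · 16 ≡ 777 (mod 893).
Since 777 ≠ 1, base 2 is a Fermat witness: 893 is composite.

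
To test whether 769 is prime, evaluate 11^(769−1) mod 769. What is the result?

11^1 ≡ 11 (mod 769)
11^2 ≡ 11^2 = 121 ≡ 121 (mod 769)
11^4 ≡ 121^2 = 14641 ≡ 30 (mod 769)
11^8 ≡ 30^2 = 900 ≡ 131 (mod 769)
11^16 ≡ 131^2 = 17161 ≡ 243 (mod 769)
11^32 ≡ 243^2 = 59049 ≡ 605 (mod 769)
11^64 ≡ 605^2 = 366025 ≡ 750 (mod 769)
11^128 ≡ 750^2 = 562500 ≡ 361 (mod 769)
11^256 ≡ 361^2 = 130321 ≡ 360 (mod 769)
11^512 ≡ 360^2 = 129600 ≡ 408 (mod 769)
768 = 512 + 256 in binary powers of 2.
So 11^768 ≡ 408 · 360 ≡ 1 (mod 769).
Since the result is 1, base 11 gives no evidence that 769 is composite.

1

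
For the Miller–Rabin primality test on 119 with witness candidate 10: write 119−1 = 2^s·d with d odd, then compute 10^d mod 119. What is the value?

119 − 1 = 118 = 2^1 · 59, so d = 59.
10^1 ≡ 10 (mod 119)
10^2 ≡ 10^2 = 100 ≡ 100 (mod 119)
10^4 ≡ 100^2 = 10000 ≡ 4 (mod 119)
10^8 ≡ 4^2 = 16 ≡ 16 (mod 119)
10^16 ≡ 16^2 = 256 ≡ 18 (mod 119)
10^32 ≡ 18^2 = 324 ≡ 86 (mod 119)
59 = 32 + 16 + 8 + 2 + 1 in binary powers of 2.
So 10^59 ≡ 86 · 18 · 16 · 100 · 10 ≡ 54 (mod 119).
Squaring chain: 54; never reaches −1, so base 10 is a Miller–Rabin witness that 119 is composite.

54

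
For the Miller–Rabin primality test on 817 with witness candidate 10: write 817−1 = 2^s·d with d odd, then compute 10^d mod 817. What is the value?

817 − 1 = 816 = 2^4 · 51, so d = 51.
10^1 ≡ 10 (mod 817)
10^2 ≡ 10^2 = 100 ≡ 100 (mod 817)
10^4 ≡ 100^2 = 10000 ≡ 196 (mod 817)
10^8 ≡ 196^2 = 38416 ≡ 17 (mod 817)
10^16 ≡ 17^2 = 289 ≡ 289 (mod 817)
10^32 ≡ 289^2 = 83521 ≡ 187 (mod 817)
51 = 32 + 16 + 2 + 1 in binary powers of 2.
So 10^51 ≡ 187 · 289 · 100 · 10 ≡ 84 (mod 817).
Squaring chain: 84 → 520 → 790 → 729; never reaches −1, so base 10 is a Miller–Rabin witness that 817 is composite.

84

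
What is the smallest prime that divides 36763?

97

36763 is odd.
Digit sum 25, not divisible by 3.
Ends in 3: not divisible by 5.
7: 36763 = 7·5251 + 6
11: 36763 = 11·3342 + 1
13: 36763 = 13·2827 + 12
17: 36763 = 17·2162 + 9
19: 36763 = 19·1934 + 17
23: 36763 = 23·1598 + 9
29: 36763 = 29·1267 + 20
31: 36763 = 31·1185 + 28
37: 36763 = 37·993 + 22
41: 36763 = 41·896 + 27
43: 36763 = 43·854 + 41
47: 36763 = 47·782 + 9
53: 36763 = 53·693 + 34
59: 36763 = 59·623 + 6
61: 36763 = 61·602 + 41
67: 36763 = 67·548 + 47
71: 36763 = 71·517 + 56
73: 36763 = 73·503 + 44
79: 36763 = 79·465 + 28
83: 36763 = 83·442 + 77
89: 36763 = 89·413 + 6
97: 36763 = 97·379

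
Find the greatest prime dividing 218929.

218929 = 37 · 5917
5917 = 61 · 97
97 is prime.
So 218929 = 37 · 61 · 97; the largest prime factor is 97.

97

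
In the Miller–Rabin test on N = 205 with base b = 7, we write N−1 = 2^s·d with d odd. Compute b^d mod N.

205 − 1 = 204 = 2^2 · 51, so d = 51.
7^1 ≡ 7 (mod 205)
7^2 ≡ 7^2 = 49 ≡ 49 (mod 205)
7^4 ≡ 49^2 = 2401 ≡ 146 (mod 205)
7^8 ≡ 146^2 = 21316 ≡ 201 (mod 205)
7^16 ≡ 201^2 = 40401 ≡ 16 (mod 205)
7^32 ≡ 16^2 = 256 ≡ 51 (mod 205)
51 = 32 + 16 + 2 + 1 in binary powers of 2.
So 7^51 ≡ 51 · 16 · 49 · 7 ≡ 63 (mod 205).
Squaring chain: 63 → 74; never reaches −1, so base 7 is a Miller–Rabin witness that 205 is composite.

63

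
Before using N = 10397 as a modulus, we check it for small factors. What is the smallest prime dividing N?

10397 is odd.
Digit sum 20, not divisible by 3.
Ends in 7: not divisible by 5.
7: 10397 = 7·1485 + 2
11: 10397 = 11·945 + 2
13: 10397 = 13·799 + 10
17: 10397 = 17·611 + 10
19: 10397 = 19·547 + 4
23: 10397 = 23·452 + 1
29: 10397 = 29·358 + 15
31: 10397 = 31·335 + 12
37: 10397 = 37·281

37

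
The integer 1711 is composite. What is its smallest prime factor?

1711 is odd.
Digit sum 10, not divisible by 3.
Ends in 1: not divisible by 5.
7: 1711 = 7·244 + 3
11: 1711 = 11·155 + 6
13: 1711 = 13·131 + 8
17: 1711 = 17·100 + 11
19: 1711 = 19·90 + 1
23: 1711 = 23·74 + 9
29: 1711 = 29·59

29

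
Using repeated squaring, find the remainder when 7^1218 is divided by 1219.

7^1 ≡ 7 (mod 1219)
7^2 ≡ 7^2 = 49 ≡ 49 (mod 1219)
7^4 ≡ 49^2 = 2401 ≡ 1182 (mod 1219)
7^8 ≡ 1182^2 = 1397124 ≡ 150 (mod 1219)
7^16 ≡ 150^2 = 22500 ≡ 558 (mod 1219)
7^32 ≡ 558^2 = 311364 ≡ 519 (mod 1219)
7^64 ≡ 519^2 = 269361 ≡ 1181 (mod 1219)
7^128 ≡ 1181^2 = 1394761 ≡ 225 (mod 1219)
7^256 ≡ 225^2 = 50625 ≡ 646 (mod 1219)
7^512 ≡ 646^2 = 417316 ≡ 418 (mod 1219)
7^1024 ≡ 418^2 = 174724 ≡ 407 (mod 1219)
1218 = 1024 + 128 + 64 + 2 in binary powers of 2.
So 7^1218 ≡ 407 · 225 · 1181 · 49 ≡ 1070 (mod 1219).
Since 1070 ≠ 1, base 7 is a Fermat witness: 1219 is composite.

1070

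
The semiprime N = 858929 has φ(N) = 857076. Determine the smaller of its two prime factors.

φ(n) = (p−1)(q−1) = n − (p+q) + 1, so p + q = 858929 − 857076 + 1 = 1854.
p and q are the roots of t² − 1854t + 858929 = 0.
Discriminant: 1854² − 4·858929 = 3437316 − 3435716 = 1600; √1600 = 40.
q = (1854 − 40)/2 = 907, p = (1854 + 40)/2 = 947.
Check: 907 · 947 = 858929.

907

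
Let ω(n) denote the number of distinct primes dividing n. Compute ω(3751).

3751 = 11^2 · 31
3751 = 11^2 · 31, which has 2 distinct prime factors.

2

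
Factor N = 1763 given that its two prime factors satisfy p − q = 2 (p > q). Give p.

43

Since p = q + 2, we have 1763 = q(q + 2), so q² + 2q − 1763 = 0.
Discriminant: 2² + 4·1763 = 4 + 7052 = 7056; √7056 = 84.
q = (−2 + 84)/2 = 41, and p = q + 2 = 43.
Check: 41 · 43 = 1763.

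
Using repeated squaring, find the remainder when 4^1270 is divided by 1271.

4^1 ≡ 4 (mod 1271)
4^2 ≡ 4^2 = 16 ≡ 16 (mod 1271)
4^4 ≡ 16^2 = 256 ≡ 256 (mod 1271)
4^8 ≡ 256^2 = 65536 ≡ 715 (mod 1271)
4^16 ≡ 715^2 = 511225 ≡ 283 (mod 1271)
4^32 ≡ 283^2 = 80089 ≡ 16 (mod 1271)
4^64 ≡ 16^2 = 256 ≡ 256 (mod 1271)
4^128 ≡ 256^2 = 65536 ≡ 715 (mod 1271)
4^256 ≡ 715^2 = 511225 ≡ 283 (mod 1271)
4^512 ≡ 283^2 = 80089 ≡ 16 (mod 1271)
4^1024 ≡ 16^2 = 256 ≡ 256 (mod 1271)
1270 = 1024 + 128 + 64 + 32 + 16 + 4 + 2 in binary powers of 2.
So 4^1270 ≡ 256 · 715 · 256 · 16 · 283 · 256 · 16 ≡ 1 (mod 1271).
Since the result is 1, base 4 gives no evidence that 1271 is composite.

1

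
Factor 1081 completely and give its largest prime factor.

47

1081 = 23 · 47
47 is prime.
So 1081 = 23 · 47; the largest prime factor is 47.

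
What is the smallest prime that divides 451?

11

451 is odd.
Digit sum 10, not divisible by 3.
Ends in 1: not divisible by 5.
7: 451 = 7·64 + 3
11: 451 = 11·41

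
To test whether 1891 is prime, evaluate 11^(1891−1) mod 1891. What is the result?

1768

11^1 ≡ 11 (mod 1891)
11^2 ≡ 11^2 = 121 ≡ 121 (mod 1891)
11^4 ≡ 121^2 = 14641 ≡ 1404 (mod 1891)
11^8 ≡ 1404^2 = 1971216 ≡ 794 (mod 1891)
11^16 ≡ 794^2 = 630436 ≡ 733 (mod 1891)
11^32 ≡ 733^2 = 537289 ≡ 245 (mod 1891)
11^64 ≡ 245^2 = 60025 ≡ 1404 (mod 1891)
11^128 ≡ 1404^2 = 1971216 ≡ 794 (mod 1891)
11^256 ≡ 794^2 = 630436 ≡ 733 (mod 1891)
11^512 ≡ 733^2 = 537289 ≡ 245 (mod 1891)
11^1024 ≡ 245^2 = 60025 ≡ 1404 (mod 1891)
1890 = 1024 + 512 + 256 + 64 + 32 + 2 in binary powers of 2.
So 11^1890 ≡ 1404 · 245 · 733 · 1404 · 245 · 121 ≡ 1768 (mod 1891).
Since 1768 ≠ 1, base 11 is a Fermat witness: 1891 is composite.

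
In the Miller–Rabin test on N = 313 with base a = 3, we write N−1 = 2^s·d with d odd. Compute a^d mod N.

313 − 1 = 312 = 2^3 · 39, so d = 39.
3^1 ≡ 3 (mod 313)
3^2 ≡ 3^2 = 9 ≡ 9 (mod 313)
3^4 ≡ 9^2 = 81 ≡ 81 (mod 313)
3^8 ≡ 81^2 = 6561 ≡ 301 (mod 313)
3^16 ≡ 301^2 = 90601 ≡ 144 (mod 313)
3^32 ≡ 144^2 = 20736 ≡ 78 (mod 313)
39 = 32 + 4 + 2 + 1 in binary powers of 2.
So 3^39 ≡ 78 · 81 · 9 · 3 ≡ 1 (mod 313).
Since 3^d ≡ 1 (mod 313), base 3 does not prove 313 composite.

1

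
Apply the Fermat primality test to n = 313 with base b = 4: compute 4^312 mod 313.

1

4^1 ≡ 4 (mod 313)
4^2 ≡ 4^2 = 16 ≡ 16 (mod 313)
4^4 ≡ 16^2 = 256 ≡ 256 (mod 313)
4^8 ≡ 256^2 = 65536 ≡ 119 (mod 313)
4^16 ≡ 119^2 = 14161 ≡ 76 (mod 313)
4^32 ≡ 76^2 = 5776 ≡ 142 (mod 313)
4^64 ≡ 142^2 = 20164 ≡ 132 (mod 313)
4^128 ≡ 132^2 = 17424 ≡ 209 (mod 313)
4^256 ≡ 209^2 = 43681 ≡ 174 (mod 313)
312 = 256 + 32 + 16 + 8 in binary powers of 2.
So 4^312 ≡ 174 · 142 · 76 · 119 ≡ 1 (mod 313).
Since the result is 1, base 4 gives no evidence that 313 is composite.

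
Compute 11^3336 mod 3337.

1352

11^1 ≡ 11 (mod 3337)
11^2 ≡ 11^2 = 121 ≡ 121 (mod 3337)
11^4 ≡ 121^2 = 14641 ≡ 1293 (mod 3337)
11^8 ≡ 1293^2 = 1671849 ≡ 12 (mod 3337)
11^16 ≡ 12^2 = 144 ≡ 144 (mod 3337)
11^32 ≡ 144^2 = 20736 ≡ 714 (mod 3337)
11^64 ≡ 714^2 = 509796 ≡ 2572 (mod 3337)
11^128 ≡ 2572^2 = 6615184 ≡ 1250 (mod 3337)
11^256 ≡ 1250^2 = 1562500 ≡ 784 (mod 3337)
11^512 ≡ 784^2 = 614656 ≡ 648 (mod 3337)
11^1024 ≡ 648^2 = 419904 ≡ 2779 (mod 3337)
11^2048 ≡ 2779^2 = 7722841 ≡ 1023 (mod 3337)
3336 = 2048 + 1024 + 256 + 8 in binary powers of 2.
So 11^3336 ≡ 1023 · 2779 · 784 · 12 ≡ 1352 (mod 3337).
Since 1352 ≠ 1, base 11 is a Fermat witness: 3337 is composite.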